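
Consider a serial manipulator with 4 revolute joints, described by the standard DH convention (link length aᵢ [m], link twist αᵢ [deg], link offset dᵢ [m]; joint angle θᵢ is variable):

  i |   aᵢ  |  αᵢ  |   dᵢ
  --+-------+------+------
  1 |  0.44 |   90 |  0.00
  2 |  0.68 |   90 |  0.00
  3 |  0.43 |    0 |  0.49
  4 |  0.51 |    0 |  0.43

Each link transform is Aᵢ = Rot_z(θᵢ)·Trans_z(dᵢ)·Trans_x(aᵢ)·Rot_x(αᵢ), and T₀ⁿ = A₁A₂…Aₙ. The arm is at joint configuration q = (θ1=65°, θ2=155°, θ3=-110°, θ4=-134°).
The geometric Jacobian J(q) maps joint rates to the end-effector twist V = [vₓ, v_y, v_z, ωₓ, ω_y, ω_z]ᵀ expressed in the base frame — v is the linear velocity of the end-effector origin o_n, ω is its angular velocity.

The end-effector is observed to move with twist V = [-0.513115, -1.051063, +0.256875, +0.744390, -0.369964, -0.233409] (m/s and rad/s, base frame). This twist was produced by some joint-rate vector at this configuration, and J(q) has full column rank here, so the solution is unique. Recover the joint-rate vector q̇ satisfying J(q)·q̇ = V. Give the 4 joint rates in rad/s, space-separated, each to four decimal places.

-0.1890 0.8310 0.9210 -0.9700

o_n = [0.2810, 0.4741, 0.9645]
J₁: ẑ×o_n = [-0.4741, 0.2810, 0.0000], ω = ẑ
J2: z=[0.9063, -0.4226, 0.0000] o=[0.1860, 0.3988, 0.0000] → [-0.4076, -0.8742, 0.1084, 0.9063, -0.4226, 0.0000]
J3: z=[0.1786, 0.3830, 0.9063] o=[-0.0745, -0.1598, 0.2874] → [-0.3151, 0.2013, -0.0230, 0.1786, 0.3830, 0.9063]
J4: z=[0.1786, 0.3830, 0.9063] o=[-0.2969, 0.3195, 0.6693] → [-0.0271, 0.4710, -0.1937, 0.1786, 0.3830, 0.9063]
q̇ = J⁺·V = [-0.1890, 0.8310, 0.9210, -0.9700]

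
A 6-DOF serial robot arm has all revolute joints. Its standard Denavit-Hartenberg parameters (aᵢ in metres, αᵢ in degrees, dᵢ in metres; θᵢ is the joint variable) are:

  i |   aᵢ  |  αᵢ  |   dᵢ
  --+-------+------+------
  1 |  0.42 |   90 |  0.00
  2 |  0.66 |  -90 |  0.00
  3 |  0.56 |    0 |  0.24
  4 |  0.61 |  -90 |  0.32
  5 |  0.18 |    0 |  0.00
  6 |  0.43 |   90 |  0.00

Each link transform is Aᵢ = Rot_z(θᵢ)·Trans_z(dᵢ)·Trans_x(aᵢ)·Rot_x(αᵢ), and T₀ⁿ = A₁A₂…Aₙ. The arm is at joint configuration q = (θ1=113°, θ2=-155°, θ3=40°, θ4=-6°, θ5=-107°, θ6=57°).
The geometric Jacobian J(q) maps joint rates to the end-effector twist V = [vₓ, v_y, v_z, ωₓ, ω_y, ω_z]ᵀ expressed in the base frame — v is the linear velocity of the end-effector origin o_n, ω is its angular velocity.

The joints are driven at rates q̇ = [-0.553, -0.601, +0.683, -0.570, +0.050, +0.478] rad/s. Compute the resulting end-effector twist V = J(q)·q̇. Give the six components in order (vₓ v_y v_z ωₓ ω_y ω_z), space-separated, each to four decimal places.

o_n = [-0.4695, -1.0084, -1.7144]
J₁: ẑ×o_n = [1.0084, -0.4695, 0.0000], ω = ẑ
J2: z=[0.9205, 0.3907, 0.0000] o=[-0.1641, 0.3866, 0.0000] → [-0.6699, 1.5781, -1.1648, 0.9205, 0.3907, 0.0000]
J3: z=[-0.1651, 0.3890, -0.9063] o=[0.0696, -0.1640, -0.2789] → [-1.3237, 0.2516, 0.3492, -0.1651, 0.3890, -0.9063]
J4: z=[-0.1651, 0.3890, -0.9063] o=[-0.1494, -0.5692, -0.6777] → [-0.8014, 0.1189, 0.1970, -0.1651, 0.3890, -0.9063]
J5: z=[-0.9612, 0.1426, 0.2363] o=[-0.3372, -0.9999, -1.1815] → [-0.0740, -0.5435, 0.0271, -0.9612, 0.1426, 0.2363]
J6: z=[-0.9612, 0.1426, 0.2363] o=[-0.3540, -0.8850, -1.3190] → [-0.0272, -0.4073, 0.1351, -0.9612, 0.1426, 0.2363]
V = J·q̇ = [-0.6191, -0.8066, 0.8921, -1.0794, -0.1156, -0.5306]

-0.6191 -0.8066 0.8921 -1.0794 -0.1156 -0.5306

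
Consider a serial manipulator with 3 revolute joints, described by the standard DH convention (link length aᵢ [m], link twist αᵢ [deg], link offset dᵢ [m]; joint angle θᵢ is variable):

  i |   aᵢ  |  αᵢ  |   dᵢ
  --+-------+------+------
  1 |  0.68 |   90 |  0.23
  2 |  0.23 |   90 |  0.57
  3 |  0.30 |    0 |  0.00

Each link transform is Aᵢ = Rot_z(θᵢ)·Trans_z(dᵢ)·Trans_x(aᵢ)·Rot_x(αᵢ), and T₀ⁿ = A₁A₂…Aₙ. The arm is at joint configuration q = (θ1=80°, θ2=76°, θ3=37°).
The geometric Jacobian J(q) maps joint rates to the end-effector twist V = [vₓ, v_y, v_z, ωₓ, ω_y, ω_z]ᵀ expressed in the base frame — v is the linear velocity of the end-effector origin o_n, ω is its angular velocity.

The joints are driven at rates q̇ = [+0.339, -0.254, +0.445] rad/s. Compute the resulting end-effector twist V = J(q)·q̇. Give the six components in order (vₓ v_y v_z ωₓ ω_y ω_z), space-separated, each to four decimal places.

-0.0990 0.3736 -0.1068 -0.1752 0.4693 0.2313

o_n = [0.8769, 0.6512, 0.6856]
J₁: ẑ×o_n = [-0.6512, 0.8769, 0.0000], ω = ẑ
J2: z=[0.9848, -0.1736, 0.0000] o=[0.1181, 0.6697, 0.2300] → [-0.0791, -0.4487, 0.1136, 0.9848, -0.1736, 0.0000]
J3: z=[0.1685, 0.9556, -0.2419] o=[0.6891, 0.6255, 0.4532] → [0.2284, -0.0846, -0.1752, 0.1685, 0.9556, -0.2419]
V = J·q̇ = [-0.0990, 0.3736, -0.1068, -0.1752, 0.4693, 0.2313]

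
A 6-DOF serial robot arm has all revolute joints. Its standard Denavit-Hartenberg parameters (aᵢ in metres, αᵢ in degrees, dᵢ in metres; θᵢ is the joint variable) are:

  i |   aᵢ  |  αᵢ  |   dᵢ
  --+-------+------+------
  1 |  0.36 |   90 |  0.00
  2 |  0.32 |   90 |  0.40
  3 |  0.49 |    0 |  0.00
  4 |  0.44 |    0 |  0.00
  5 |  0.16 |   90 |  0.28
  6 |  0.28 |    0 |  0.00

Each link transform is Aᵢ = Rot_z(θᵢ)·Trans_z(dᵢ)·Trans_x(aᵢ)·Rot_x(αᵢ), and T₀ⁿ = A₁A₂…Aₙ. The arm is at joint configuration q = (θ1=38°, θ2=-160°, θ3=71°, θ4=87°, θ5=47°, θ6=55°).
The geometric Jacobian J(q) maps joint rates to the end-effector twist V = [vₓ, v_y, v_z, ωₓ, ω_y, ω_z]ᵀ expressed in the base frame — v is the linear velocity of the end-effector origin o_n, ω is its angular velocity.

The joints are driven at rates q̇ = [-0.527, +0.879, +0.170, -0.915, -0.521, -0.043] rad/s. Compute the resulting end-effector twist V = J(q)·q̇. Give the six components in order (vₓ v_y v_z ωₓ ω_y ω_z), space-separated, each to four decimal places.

-0.0965 -1.2189 0.0679 0.8449 -0.4059 -1.7229

o_n = [0.8581, -0.4623, 0.5535]
J₁: ẑ×o_n = [0.4623, 0.8581, -0.0000], ω = ẑ
J2: z=[0.6157, -0.7880, 0.0000] o=[0.2837, 0.2216, 0.0000] → [-0.4362, -0.3408, 0.0316, 0.6157, -0.7880, 0.0000]
J3: z=[-0.2695, -0.2106, 0.9397] o=[0.2930, -0.2787, -0.1094] → [0.0330, 0.7097, 0.1685, -0.2695, -0.2106, 0.9397]
J4: z=[-0.2695, -0.2106, 0.9397] o=[0.4601, -0.7361, -0.1640] → [-0.4083, 0.5674, 0.0100, -0.2695, -0.2106, 0.9397]
J5: z=[-0.2695, -0.2106, 0.9397] o=[0.8637, -0.6299, -0.0245] → [-0.2792, 0.1506, -0.0463, -0.2695, -0.2106, 0.9397]
J6: z=[0.8709, -0.4697, 0.1445] o=[0.8540, -0.5517, 0.2882] → [-0.1375, -0.2305, 0.0798, 0.8709, -0.4697, 0.1445]
V = J·q̇ = [-0.0965, -1.2189, 0.0679, 0.8449, -0.4059, -1.7229]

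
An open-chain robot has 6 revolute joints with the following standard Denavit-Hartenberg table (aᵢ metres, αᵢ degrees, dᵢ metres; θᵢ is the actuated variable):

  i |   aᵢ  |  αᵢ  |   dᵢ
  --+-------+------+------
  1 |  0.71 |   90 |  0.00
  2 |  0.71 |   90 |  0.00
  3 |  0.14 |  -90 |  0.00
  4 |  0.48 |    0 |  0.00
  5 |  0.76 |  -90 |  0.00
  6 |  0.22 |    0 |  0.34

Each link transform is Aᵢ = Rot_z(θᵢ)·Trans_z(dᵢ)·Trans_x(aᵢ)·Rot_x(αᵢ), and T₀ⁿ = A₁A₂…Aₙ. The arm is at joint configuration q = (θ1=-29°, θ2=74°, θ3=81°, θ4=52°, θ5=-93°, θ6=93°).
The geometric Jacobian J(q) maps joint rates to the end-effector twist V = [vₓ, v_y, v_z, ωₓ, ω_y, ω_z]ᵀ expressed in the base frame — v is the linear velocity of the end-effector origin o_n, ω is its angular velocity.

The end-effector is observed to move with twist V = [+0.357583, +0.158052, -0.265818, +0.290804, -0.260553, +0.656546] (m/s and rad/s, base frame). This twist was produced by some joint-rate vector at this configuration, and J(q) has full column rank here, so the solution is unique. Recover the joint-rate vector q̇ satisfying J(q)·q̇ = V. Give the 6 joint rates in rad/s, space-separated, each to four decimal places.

o_n = [0.2005, -1.4535, 1.1147]
J₁: ẑ×o_n = [1.4535, 0.2005, -0.0000], ω = ẑ
J2: z=[-0.4848, -0.8746, 0.0000] o=[0.6210, -0.3442, 0.0000] → [-0.9749, 0.5404, 0.1700, -0.4848, -0.8746, 0.0000]
J3: z=[0.8407, -0.4660, -0.2756] o=[0.7921, -0.4391, 0.6825] → [-0.4810, -0.2003, -1.1286, 0.8407, -0.4660, -0.2756]
J4: z=[-0.3140, -0.0048, -0.9494] o=[0.7304, -0.5630, 0.7035] → [-0.8475, 0.6322, 0.2770, -0.3140, -0.0048, -0.9494]
J5: z=[-0.3140, -0.0048, -0.9494] o=[0.2820, -0.6481, 0.8522] → [-0.7659, 0.1598, 0.2524, -0.3140, -0.0048, -0.9494]
J6: z=[-0.9239, -0.2287, 0.3067] o=[0.4482, -1.3880, 0.8011] → [-0.0517, 0.2138, 0.0039, -0.9239, -0.2287, 0.3067]
q̇ = J⁺·V = [0.1590, 0.2530, 0.1450, 0.2930, -0.8950, -0.1110]

0.1590 0.2530 0.1450 0.2930 -0.8950 -0.1110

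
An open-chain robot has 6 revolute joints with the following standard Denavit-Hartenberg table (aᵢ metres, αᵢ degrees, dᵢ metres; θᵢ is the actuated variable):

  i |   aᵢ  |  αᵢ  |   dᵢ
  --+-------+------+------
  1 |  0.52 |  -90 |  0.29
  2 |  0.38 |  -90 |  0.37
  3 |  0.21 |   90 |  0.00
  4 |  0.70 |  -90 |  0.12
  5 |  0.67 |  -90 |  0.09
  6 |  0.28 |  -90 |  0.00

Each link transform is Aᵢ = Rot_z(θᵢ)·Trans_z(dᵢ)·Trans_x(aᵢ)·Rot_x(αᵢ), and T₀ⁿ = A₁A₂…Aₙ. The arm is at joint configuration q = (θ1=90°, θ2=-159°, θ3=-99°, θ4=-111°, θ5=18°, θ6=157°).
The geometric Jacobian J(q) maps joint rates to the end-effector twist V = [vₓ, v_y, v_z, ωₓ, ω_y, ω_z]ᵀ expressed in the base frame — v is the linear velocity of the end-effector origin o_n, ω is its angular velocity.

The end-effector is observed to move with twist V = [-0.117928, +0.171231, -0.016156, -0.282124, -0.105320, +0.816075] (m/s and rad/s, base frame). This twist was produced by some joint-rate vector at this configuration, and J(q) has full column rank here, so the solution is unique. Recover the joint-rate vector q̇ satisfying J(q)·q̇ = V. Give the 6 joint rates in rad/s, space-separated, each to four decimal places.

o_n = [-0.1741, -0.2336, -0.5054]
J₁: ẑ×o_n = [0.2336, -0.1741, 0.0000], ω = ẑ
J2: z=[-1.0000, 0.0000, 0.0000] o=[0.0000, 0.5200, 0.2900] → [-0.0000, -0.7954, 0.7536, -1.0000, 0.0000, 0.0000]
J3: z=[0.0000, 0.3584, 0.9336] o=[-0.3700, 0.1652, 0.4262] → [0.0385, 0.1829, -0.0702, 0.0000, 0.3584, 0.9336]
J4: z=[0.1564, 0.9221, -0.3540] o=[-0.5774, 0.1959, 0.4144] → [-1.0001, 0.0011, -0.4391, 0.1564, 0.9221, -0.3540]
J5: z=[-0.9221, 0.0079, -0.3869] o=[-0.3109, 0.0357, -0.2241] → [-0.1064, -0.3122, 0.2473, -0.9221, 0.0079, -0.3869]
J6: z=[-0.2582, -0.7574, 0.5998] o=[-0.2007, -0.4010, -0.7282] → [-0.2692, 0.0735, -0.0231, -0.2582, -0.7574, 0.5998]
q̇ = J⁺·V = [-0.1820, -0.0130, 0.8200, -0.0410, 0.1790, 0.4790]

-0.1820 -0.0130 0.8200 -0.0410 0.1790 0.4790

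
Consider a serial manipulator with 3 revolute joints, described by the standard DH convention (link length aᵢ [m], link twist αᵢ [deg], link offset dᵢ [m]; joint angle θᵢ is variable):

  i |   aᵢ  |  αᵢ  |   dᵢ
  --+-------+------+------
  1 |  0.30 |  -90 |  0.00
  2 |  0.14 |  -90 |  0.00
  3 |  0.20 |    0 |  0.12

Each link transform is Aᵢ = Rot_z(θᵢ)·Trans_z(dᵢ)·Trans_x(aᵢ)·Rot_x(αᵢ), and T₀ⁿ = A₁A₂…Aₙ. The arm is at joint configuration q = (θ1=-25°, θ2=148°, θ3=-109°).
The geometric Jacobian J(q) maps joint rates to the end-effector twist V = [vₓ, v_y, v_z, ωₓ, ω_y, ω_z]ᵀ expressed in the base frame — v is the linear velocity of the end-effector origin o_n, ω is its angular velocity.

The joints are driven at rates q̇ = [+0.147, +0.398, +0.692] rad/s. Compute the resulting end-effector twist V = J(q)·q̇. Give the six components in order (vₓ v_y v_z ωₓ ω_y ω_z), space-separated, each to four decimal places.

o_n = [0.2366, 0.0983, 0.0621]
J₁: ẑ×o_n = [-0.0983, 0.2366, 0.0000], ω = ẑ
J2: z=[0.4226, 0.9063, 0.0000] o=[0.2719, -0.1268, 0.0000] → [0.0563, -0.0262, 0.1271, 0.4226, 0.9063, 0.0000]
J3: z=[-0.4803, 0.2240, 0.8480] o=[0.1643, -0.0766, -0.0742] → [-0.1178, 0.1268, -0.1002, -0.4803, 0.2240, 0.8480]
V = J·q̇ = [-0.0736, 0.1121, -0.0188, -0.1641, 0.5157, 0.7338]

-0.0736 0.1121 -0.0188 -0.1641 0.5157 0.7338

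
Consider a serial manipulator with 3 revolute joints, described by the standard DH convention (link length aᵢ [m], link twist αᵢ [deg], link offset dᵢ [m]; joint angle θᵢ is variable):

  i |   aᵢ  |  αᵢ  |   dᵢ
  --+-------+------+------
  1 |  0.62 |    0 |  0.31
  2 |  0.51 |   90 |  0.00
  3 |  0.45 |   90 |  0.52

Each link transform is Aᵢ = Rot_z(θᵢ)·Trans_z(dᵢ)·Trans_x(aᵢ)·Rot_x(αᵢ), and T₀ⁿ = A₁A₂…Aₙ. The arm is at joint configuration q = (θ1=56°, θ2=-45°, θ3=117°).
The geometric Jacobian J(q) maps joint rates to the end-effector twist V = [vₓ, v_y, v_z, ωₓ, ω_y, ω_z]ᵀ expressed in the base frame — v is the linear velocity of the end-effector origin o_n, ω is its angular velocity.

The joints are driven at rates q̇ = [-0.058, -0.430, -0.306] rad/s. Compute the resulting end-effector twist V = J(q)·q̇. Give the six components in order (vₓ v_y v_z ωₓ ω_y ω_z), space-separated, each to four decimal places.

o_n = [0.7460, 0.0619, 0.7110]
J₁: ẑ×o_n = [-0.0619, 0.7460, 0.0000], ω = ẑ
J2: z=[0.0000, 0.0000, 1.0000] o=[0.3467, 0.5140, 0.3100] → [0.4521, 0.3993, -0.0000, 0.0000, 0.0000, 1.0000]
J3: z=[0.1908, -0.9816, 0.0000] o=[0.8473, 0.6113, 0.3100] → [-0.3936, -0.0765, -0.2043, 0.1908, -0.9816, 0.0000]
V = J·q̇ = [-0.0704, -0.1916, 0.0625, -0.0584, 0.3004, -0.4880]

-0.0704 -0.1916 0.0625 -0.0584 0.3004 -0.4880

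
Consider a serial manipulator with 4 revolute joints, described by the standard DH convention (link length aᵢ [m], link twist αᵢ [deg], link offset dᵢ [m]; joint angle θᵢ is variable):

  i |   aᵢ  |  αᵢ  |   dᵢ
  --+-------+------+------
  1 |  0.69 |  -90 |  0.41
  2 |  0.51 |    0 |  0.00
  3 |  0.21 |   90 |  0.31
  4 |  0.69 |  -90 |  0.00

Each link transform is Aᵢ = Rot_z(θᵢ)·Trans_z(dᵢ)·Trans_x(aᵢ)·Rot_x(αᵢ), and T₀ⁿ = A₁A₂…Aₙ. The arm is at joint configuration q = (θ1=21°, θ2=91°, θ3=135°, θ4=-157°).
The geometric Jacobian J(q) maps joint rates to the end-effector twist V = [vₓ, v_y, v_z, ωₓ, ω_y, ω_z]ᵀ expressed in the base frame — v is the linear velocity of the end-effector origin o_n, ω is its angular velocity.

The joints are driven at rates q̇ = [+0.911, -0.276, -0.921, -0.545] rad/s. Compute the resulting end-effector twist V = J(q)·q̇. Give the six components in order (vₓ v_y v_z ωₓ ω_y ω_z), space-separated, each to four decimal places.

o_n = [0.8971, 0.3876, -0.4057]
J₁: ẑ×o_n = [-0.3876, 0.8971, 0.0000], ω = ẑ
J2: z=[-0.3584, 0.9336, 0.0000] o=[0.6442, 0.2473, 0.4100] → [-0.7616, -0.2923, -0.2864, -0.3584, 0.9336, 0.0000]
J3: z=[-0.3584, 0.9336, 0.0000] o=[0.6359, 0.2441, -0.0999] → [-0.2855, -0.1096, -0.2953, -0.3584, 0.9336, 0.0000]
J4: z=[-0.6716, -0.2578, -0.6947] o=[0.3886, 0.4812, 0.0511] → [0.0528, -0.6601, 0.1939, -0.6716, -0.2578, -0.6947]
V = J·q̇ = [0.0913, 1.3586, 0.2454, 0.7950, -0.9770, 1.2896]

0.0913 1.3586 0.2454 0.7950 -0.9770 1.2896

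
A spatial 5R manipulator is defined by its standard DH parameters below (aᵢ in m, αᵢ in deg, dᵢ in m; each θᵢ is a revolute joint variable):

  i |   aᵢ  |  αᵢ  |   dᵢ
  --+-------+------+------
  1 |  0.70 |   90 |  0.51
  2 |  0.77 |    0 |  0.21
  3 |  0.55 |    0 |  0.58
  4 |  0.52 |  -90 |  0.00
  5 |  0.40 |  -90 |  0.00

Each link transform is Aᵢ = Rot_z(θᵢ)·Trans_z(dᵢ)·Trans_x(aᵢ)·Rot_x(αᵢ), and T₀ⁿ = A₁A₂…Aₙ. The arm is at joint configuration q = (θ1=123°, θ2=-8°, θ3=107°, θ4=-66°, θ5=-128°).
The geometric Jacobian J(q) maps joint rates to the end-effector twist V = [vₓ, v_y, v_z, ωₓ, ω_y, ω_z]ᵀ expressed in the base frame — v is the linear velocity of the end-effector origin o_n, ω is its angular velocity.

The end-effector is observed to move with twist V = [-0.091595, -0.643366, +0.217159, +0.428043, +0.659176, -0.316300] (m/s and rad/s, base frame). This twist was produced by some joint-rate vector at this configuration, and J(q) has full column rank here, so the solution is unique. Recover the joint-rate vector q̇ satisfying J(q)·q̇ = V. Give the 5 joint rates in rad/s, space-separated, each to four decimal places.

o_n = [0.0522, 1.9489, 1.0952]
J₁: ẑ×o_n = [-1.9489, 0.0522, 0.0000], ω = ẑ
J2: z=[0.8387, 0.5446, 0.0000] o=[-0.3812, 0.5871, 0.5100] → [0.3187, -0.4908, 0.9060, 0.8387, 0.5446, 0.0000]
J3: z=[0.8387, 0.5446, 0.0000] o=[-0.6204, 1.3409, 0.4028] → [0.3771, -0.5806, 0.1435, 0.8387, 0.5446, 0.0000]
J4: z=[0.8387, 0.5446, 0.0000] o=[-0.0871, 1.5847, 0.9461] → [0.0812, -0.1250, 0.2296, 0.8387, 0.5446, 0.0000]
J5: z=[0.2966, -0.4568, 0.8387] o=[-0.3246, 1.9504, 1.2293] → [0.0626, 0.3558, 0.1717, 0.2966, -0.4568, 0.8387]
q̇ = J⁺·V = [0.1760, 0.2950, 0.5400, -0.1170, -0.5870]

0.1760 0.2950 0.5400 -0.1170 -0.5870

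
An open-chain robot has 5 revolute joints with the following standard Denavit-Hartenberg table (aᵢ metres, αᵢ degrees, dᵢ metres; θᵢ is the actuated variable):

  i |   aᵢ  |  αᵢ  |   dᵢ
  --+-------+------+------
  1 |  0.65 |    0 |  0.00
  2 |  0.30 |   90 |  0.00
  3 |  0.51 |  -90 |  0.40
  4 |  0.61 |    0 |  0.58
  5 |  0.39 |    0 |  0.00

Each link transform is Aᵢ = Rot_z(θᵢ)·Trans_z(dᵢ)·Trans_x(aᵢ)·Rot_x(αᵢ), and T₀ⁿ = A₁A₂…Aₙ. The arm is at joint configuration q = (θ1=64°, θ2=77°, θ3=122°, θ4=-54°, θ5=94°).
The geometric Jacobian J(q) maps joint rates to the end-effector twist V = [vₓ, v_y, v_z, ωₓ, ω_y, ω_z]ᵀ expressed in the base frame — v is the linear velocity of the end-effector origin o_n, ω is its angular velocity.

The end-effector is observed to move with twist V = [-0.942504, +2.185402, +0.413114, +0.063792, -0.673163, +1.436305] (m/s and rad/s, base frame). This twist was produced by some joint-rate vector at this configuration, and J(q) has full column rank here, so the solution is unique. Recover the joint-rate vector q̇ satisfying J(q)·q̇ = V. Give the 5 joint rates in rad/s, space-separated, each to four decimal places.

o_n = [1.3193, 0.5737, 0.6826]
J₁: ẑ×o_n = [-0.5737, 1.3193, 0.0000], ω = ẑ
J2: z=[0.0000, 0.0000, 1.0000] o=[0.2849, 0.5842, 0.0000] → [0.0105, 1.0344, -0.0000, 0.0000, 0.0000, 1.0000]
J3: z=[0.6293, 0.7771, 0.0000] o=[0.0518, 0.7730, 0.0000] → [0.5305, -0.4296, -1.1104, 0.6293, 0.7771, 0.0000]
J4: z=[0.6591, -0.5337, -0.5299] o=[0.5136, 0.9138, 0.4325] → [-0.3137, -0.5918, 0.2059, 0.6591, -0.5337, -0.5299]
J5: z=[0.6591, -0.5337, -0.5299] o=[1.3540, 0.8682, 0.4292] → [-0.2913, -0.1486, -0.2126, 0.6591, -0.5337, -0.5299]
q̇ = J⁺·V = [0.9280, 0.8040, -0.4830, -0.0110, 0.5690]

0.9280 0.8040 -0.4830 -0.0110 0.5690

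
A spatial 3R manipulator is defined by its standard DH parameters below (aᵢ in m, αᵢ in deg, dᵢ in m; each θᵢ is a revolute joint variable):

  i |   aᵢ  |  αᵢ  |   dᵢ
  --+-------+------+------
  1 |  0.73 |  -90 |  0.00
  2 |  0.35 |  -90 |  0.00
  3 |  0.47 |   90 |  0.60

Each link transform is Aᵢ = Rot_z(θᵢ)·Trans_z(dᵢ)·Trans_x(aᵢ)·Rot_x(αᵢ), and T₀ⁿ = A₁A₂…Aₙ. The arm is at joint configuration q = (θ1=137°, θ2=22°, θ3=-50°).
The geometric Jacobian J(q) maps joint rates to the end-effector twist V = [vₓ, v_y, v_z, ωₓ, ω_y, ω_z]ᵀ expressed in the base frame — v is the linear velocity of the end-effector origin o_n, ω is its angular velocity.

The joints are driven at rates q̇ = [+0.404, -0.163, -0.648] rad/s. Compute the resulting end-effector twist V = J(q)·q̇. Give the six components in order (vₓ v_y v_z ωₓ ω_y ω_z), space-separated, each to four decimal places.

o_n = [-1.0572, 0.4936, -0.8006]
J₁: ẑ×o_n = [-0.4936, -1.0572, 0.0000], ω = ẑ
J2: z=[-0.6820, -0.7314, 0.0000] o=[-0.5339, 0.4979, 0.0000] → [0.5855, -0.5460, -0.3799, -0.6820, -0.7314, 0.0000]
J3: z=[0.2740, -0.2555, -0.9272] o=[-0.7712, 0.7192, -0.1311] → [-0.0381, 0.4486, -0.1349, 0.2740, -0.2555, -0.9272]
V = J·q̇ = [-0.2702, -0.6288, 0.1493, -0.0664, 0.2848, 1.0048]

-0.2702 -0.6288 0.1493 -0.0664 0.2848 1.0048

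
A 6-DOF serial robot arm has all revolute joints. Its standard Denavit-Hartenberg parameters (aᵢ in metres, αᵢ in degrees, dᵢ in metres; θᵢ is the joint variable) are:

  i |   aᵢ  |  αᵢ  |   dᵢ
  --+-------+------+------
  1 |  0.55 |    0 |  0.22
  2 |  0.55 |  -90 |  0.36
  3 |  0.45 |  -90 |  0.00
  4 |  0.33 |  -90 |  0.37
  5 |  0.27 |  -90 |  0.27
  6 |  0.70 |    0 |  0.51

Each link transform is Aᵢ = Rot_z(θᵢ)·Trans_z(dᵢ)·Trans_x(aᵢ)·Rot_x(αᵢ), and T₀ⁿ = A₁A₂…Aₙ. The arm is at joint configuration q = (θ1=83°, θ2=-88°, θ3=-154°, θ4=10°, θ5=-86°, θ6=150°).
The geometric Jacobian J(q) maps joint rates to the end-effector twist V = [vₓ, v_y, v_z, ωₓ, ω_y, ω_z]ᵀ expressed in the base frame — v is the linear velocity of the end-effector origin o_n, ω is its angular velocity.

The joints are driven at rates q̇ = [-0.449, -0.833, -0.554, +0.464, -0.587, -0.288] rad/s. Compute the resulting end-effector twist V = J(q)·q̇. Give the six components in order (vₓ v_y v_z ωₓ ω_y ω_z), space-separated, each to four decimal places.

-0.1277 0.5135 -0.1870 0.3799 0.0410 -0.9262

o_n = [-0.5252, 0.5347, 1.1345]
J₁: ẑ×o_n = [-0.5347, -0.5252, 0.0000], ω = ẑ
J2: z=[0.0000, 0.0000, 1.0000] o=[0.0670, 0.5459, 0.2200] → [0.0112, -0.5923, 0.0000, 0.0000, 0.0000, 1.0000]
J3: z=[0.0872, 0.9962, 0.0000] o=[0.6149, 0.4980, 0.5800] → [0.5523, -0.0483, 1.1390, 0.0872, 0.9962, 0.0000]
J4: z=[0.4367, -0.0382, 0.8988] o=[0.2120, 0.5332, 0.7773] → [-0.0150, -0.8186, -0.0275, 0.4367, -0.0382, 0.8988]
J5: z=[0.0696, -0.9947, -0.0761] o=[0.0776, 0.4875, 1.2523] → [0.1208, 0.0541, -0.5963, 0.0696, -0.9947, -0.0761]
J6: z=[-0.9252, -0.0929, 0.3680] o=[0.1972, 0.2068, 1.4819] → [-0.0884, -0.5873, -0.3705, -0.9252, -0.0929, 0.3680]
V = J·q̇ = [-0.1277, 0.5135, -0.1870, 0.3799, 0.0410, -0.9262]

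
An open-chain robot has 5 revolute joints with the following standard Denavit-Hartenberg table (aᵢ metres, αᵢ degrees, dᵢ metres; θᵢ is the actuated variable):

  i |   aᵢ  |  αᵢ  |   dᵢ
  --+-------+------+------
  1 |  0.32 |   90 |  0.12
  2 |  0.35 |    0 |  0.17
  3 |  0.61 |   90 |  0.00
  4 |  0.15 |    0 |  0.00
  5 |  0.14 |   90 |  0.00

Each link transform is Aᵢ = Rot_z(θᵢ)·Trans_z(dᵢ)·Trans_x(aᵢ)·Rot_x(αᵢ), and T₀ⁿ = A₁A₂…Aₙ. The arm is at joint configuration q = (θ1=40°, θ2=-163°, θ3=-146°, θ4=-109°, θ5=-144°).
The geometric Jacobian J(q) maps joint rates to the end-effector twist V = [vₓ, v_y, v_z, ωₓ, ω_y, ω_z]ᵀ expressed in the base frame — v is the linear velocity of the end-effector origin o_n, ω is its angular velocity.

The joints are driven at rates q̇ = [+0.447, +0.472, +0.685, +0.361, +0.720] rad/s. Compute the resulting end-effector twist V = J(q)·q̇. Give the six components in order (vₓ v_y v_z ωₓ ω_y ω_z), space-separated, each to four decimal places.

-0.4405 -0.1064 0.1481 1.3873 -0.3463 -0.2333

o_n = [0.3437, 0.0768, 0.4220]
J₁: ẑ×o_n = [-0.0768, 0.3437, 0.0000], ω = ẑ
J2: z=[0.6428, -0.7660, 0.0000] o=[0.2451, 0.2057, 0.1200] → [-0.2313, -0.1941, -0.0073, 0.6428, -0.7660, 0.0000]
J3: z=[0.6428, -0.7660, 0.0000] o=[0.0980, -0.1397, 0.0177] → [-0.3097, -0.2599, 0.3274, 0.6428, -0.7660, 0.0000]
J4: z=[0.5953, 0.4995, -0.6293] o=[0.3921, 0.1071, 0.4917] → [-0.0539, 0.0720, 0.0062, 0.5953, 0.4995, -0.6293]
J5: z=[0.5953, 0.4995, -0.6293] o=[0.2774, 0.1960, 0.4538] → [-0.0909, -0.0228, -0.1040, 0.5953, 0.4995, -0.6293]
V = J·q̇ = [-0.4405, -0.1064, 0.1481, 1.3873, -0.3463, -0.2333]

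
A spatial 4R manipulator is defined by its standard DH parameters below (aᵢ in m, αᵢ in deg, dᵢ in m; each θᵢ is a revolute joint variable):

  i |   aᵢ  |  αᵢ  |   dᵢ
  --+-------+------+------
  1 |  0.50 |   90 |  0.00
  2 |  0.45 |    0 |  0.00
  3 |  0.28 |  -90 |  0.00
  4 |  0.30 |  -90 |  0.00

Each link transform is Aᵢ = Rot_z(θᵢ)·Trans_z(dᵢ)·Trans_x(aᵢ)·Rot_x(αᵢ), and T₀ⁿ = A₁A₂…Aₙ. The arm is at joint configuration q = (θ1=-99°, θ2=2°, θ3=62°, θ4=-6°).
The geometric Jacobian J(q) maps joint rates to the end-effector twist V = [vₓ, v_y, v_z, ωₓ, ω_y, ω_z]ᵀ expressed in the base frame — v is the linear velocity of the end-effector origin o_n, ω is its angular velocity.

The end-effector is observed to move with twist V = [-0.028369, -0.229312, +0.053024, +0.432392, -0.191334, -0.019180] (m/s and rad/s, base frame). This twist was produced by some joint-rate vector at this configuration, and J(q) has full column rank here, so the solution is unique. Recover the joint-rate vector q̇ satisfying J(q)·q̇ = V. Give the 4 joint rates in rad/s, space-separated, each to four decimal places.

0.0400 0.3840 -0.8410 -0.1350

o_n = [-0.2192, -1.1835, 0.5355]
J₁: ẑ×o_n = [1.1835, -0.2192, 0.0000], ω = ẑ
J2: z=[-0.9877, 0.1564, 0.0000] o=[-0.0782, -0.4938, 0.0000] → [0.0838, 0.5289, 0.7033, -0.9877, 0.1564, 0.0000]
J3: z=[-0.9877, 0.1564, 0.0000] o=[-0.1486, -0.9380, 0.0157] → [0.0813, 0.5134, 0.2535, -0.9877, 0.1564, 0.0000]
J4: z=[0.1406, 0.8877, 0.4384] o=[-0.1678, -1.0593, 0.2674] → [0.2925, -0.0603, 0.0282, 0.1406, 0.8877, 0.4384]
q̇ = J⁺·V = [0.0400, 0.3840, -0.8410, -0.1350]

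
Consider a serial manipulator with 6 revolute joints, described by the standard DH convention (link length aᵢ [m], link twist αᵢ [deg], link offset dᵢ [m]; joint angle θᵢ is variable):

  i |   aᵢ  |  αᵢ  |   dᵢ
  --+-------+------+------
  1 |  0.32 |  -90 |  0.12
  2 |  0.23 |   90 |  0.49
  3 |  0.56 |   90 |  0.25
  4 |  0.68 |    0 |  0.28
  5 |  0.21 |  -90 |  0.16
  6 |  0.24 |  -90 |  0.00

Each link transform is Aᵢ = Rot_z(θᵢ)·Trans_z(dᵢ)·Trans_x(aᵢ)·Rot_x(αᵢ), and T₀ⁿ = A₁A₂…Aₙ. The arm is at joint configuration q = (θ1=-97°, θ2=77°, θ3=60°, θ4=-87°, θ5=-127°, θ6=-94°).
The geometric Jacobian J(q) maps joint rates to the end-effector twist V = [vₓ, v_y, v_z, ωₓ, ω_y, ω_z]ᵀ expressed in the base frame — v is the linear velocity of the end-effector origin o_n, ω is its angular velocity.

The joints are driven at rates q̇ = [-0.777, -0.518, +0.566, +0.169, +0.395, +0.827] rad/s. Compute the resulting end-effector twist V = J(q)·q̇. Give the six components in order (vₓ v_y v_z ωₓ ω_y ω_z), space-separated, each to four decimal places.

0.0462 -0.9943 0.0273 -1.1844 0.2046 -1.0545

o_n = [0.4941, -0.3028, -0.9617]
J₁: ẑ×o_n = [0.3028, 0.4941, -0.0000], ω = ẑ
J2: z=[0.9925, -0.1219, 0.0000] o=[-0.0390, -0.3176, 0.1200] → [0.1318, 1.0737, 0.0797, 0.9925, -0.1219, 0.0000]
J3: z=[-0.1187, -0.9671, 0.2250] o=[0.4410, -0.4287, -0.1041] → [0.8011, -0.0899, 0.0364, -0.1187, -0.9671, 0.2250]
J4: z=[-0.5200, -0.1324, -0.8438] o=[0.8850, -0.7921, -0.3207] → [0.4978, -0.0035, -0.3062, -0.5200, -0.1324, -0.8438]
J5: z=[-0.5200, -0.1324, -0.8438] o=[0.8502, -0.1802, -0.7271] → [-0.0724, 0.1784, 0.0166, -0.5200, -0.1324, -0.8438]
J6: z=[-0.3746, 0.9232, 0.0859] o=[0.6058, -0.2771, -0.7508] → [-0.1925, -0.0886, 0.1127, -0.3746, 0.9232, 0.0859]
V = J·q̇ = [0.0462, -0.9943, 0.0273, -1.1844, 0.2046, -1.0545]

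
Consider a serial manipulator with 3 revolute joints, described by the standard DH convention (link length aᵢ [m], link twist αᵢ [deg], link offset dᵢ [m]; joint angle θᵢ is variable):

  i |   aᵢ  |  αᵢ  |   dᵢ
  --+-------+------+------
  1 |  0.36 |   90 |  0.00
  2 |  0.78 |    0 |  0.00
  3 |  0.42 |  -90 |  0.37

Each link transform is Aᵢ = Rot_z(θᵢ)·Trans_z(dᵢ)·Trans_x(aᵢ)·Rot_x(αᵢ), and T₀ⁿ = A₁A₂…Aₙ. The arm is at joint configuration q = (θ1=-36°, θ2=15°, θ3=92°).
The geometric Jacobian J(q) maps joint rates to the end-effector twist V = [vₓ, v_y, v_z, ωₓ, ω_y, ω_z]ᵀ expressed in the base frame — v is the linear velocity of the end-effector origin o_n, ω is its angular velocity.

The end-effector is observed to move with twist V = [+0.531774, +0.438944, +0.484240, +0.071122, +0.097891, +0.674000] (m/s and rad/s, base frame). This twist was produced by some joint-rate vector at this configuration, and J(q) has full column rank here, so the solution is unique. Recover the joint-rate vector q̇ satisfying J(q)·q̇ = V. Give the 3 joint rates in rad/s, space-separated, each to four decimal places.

0.6740 0.6230 -0.7440

o_n = [0.5840, -0.8816, 0.6035]
J₁: ẑ×o_n = [0.8816, 0.5840, -0.0000], ω = ẑ
J2: z=[-0.5878, -0.8090, 0.0000] o=[0.2912, -0.2116, 0.0000] → [-0.4883, 0.3547, 0.6306, -0.5878, -0.8090, 0.0000]
J3: z=[-0.5878, -0.8090, 0.0000] o=[0.9008, -0.6545, 0.2019] → [-0.3249, 0.2361, -0.1228, -0.5878, -0.8090, 0.0000]
q̇ = J⁺·V = [0.6740, 0.6230, -0.7440]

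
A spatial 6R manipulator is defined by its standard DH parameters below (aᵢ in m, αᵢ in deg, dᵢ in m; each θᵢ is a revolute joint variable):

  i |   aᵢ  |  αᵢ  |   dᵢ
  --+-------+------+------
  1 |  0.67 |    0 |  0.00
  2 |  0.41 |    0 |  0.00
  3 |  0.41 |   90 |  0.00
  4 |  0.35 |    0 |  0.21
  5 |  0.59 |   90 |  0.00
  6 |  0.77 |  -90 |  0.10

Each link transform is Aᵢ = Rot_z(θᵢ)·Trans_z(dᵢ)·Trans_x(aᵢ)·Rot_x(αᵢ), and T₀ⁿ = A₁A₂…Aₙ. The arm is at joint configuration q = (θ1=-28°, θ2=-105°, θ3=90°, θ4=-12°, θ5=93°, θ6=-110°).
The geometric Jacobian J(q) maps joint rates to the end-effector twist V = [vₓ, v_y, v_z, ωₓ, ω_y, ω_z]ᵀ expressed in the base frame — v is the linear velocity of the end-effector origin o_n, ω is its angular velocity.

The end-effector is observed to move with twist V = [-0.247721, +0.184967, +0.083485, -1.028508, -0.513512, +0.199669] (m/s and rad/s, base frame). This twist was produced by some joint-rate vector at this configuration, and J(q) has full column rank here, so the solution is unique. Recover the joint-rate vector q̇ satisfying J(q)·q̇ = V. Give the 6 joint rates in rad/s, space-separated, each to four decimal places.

o_n = [1.3220, -0.8541, 0.2342]
J₁: ẑ×o_n = [0.8541, 1.3220, -0.0000], ω = ẑ
J2: z=[0.0000, 0.0000, 1.0000] o=[0.5916, -0.3145, 0.0000] → [0.5396, 0.7305, -0.0000, 0.0000, 0.0000, 1.0000]
J3: z=[0.0000, 0.0000, 1.0000] o=[0.3120, -0.6144, 0.0000] → [0.2397, 1.0101, -0.0000, 0.0000, 0.0000, 1.0000]
J4: z=[-0.6820, -0.7314, 0.0000] o=[0.6118, -0.8940, 0.0000] → [-0.1713, 0.1597, 0.4922, -0.6820, -0.7314, 0.0000]
J5: z=[-0.6820, -0.7314, 0.0000] o=[0.7190, -1.2811, -0.0728] → [-0.2245, 0.2094, 0.1499, -0.6820, -0.7314, 0.0000]
J6: z=[0.7223, -0.6736, -0.1564] o=[0.7865, -1.3440, 0.5100] → [0.2624, 0.1154, 0.7147, 0.7223, -0.6736, -0.1564]
q̇ = J⁺·V = [-0.0760, 0.2730, -0.0610, 0.6220, 0.4550, -0.4070]

-0.0760 0.2730 -0.0610 0.6220 0.4550 -0.4070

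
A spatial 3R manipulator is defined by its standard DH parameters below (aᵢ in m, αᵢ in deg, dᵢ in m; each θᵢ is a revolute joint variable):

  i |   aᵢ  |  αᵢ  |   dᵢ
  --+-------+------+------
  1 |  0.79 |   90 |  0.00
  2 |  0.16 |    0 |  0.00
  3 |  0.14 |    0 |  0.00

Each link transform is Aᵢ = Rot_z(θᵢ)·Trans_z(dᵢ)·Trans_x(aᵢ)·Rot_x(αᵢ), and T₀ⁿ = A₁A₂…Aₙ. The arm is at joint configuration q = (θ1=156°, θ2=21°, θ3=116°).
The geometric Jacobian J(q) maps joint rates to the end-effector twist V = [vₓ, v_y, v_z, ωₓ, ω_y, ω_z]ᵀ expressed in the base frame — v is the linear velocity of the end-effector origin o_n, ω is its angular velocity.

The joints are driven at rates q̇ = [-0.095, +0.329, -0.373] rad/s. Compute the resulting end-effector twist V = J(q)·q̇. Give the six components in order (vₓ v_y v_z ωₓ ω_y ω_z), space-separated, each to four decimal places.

o_n = [-0.7646, 0.3404, 0.1528]
J₁: ẑ×o_n = [-0.3404, -0.7646, 0.0000], ω = ẑ
J2: z=[0.4067, 0.9135, 0.0000] o=[-0.7217, 0.3213, 0.0000] → [0.1396, -0.0622, 0.0470, 0.4067, 0.9135, 0.0000]
J3: z=[0.4067, 0.9135, 0.0000] o=[-0.8582, 0.3821, 0.0573] → [0.0872, -0.0388, -0.1024, 0.4067, 0.9135, 0.0000]
V = J·q̇ = [0.0457, 0.0667, 0.0536, -0.0179, -0.0402, -0.0950]

0.0457 0.0667 0.0536 -0.0179 -0.0402 -0.0950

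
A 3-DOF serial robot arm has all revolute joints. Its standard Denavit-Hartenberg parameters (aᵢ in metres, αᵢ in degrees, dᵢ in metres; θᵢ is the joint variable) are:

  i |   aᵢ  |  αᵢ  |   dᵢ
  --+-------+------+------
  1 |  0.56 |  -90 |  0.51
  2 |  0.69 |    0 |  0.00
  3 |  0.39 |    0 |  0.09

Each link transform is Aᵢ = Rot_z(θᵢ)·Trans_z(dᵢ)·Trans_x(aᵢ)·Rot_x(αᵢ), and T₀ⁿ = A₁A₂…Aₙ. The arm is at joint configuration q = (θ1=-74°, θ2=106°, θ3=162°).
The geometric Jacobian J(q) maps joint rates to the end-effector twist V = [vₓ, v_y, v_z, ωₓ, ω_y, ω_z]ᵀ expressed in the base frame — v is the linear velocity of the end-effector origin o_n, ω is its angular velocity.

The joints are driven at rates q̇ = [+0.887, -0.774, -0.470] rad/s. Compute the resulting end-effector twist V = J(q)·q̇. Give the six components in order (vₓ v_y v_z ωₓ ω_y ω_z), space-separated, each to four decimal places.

o_n = [0.1847, -0.3176, 0.2365]
J₁: ẑ×o_n = [0.3176, 0.1847, -0.0000], ω = ẑ
J2: z=[0.9613, 0.2756, 0.0000] o=[0.1544, -0.5383, 0.5100] → [-0.0754, 0.2629, 0.2038, 0.9613, 0.2756, 0.0000]
J3: z=[0.9613, 0.2756, 0.0000] o=[0.1019, -0.3555, -0.1533] → [0.1074, -0.3747, 0.0136, 0.9613, 0.2756, 0.0000]
V = J·q̇ = [0.2896, 0.1364, -0.1641, -1.1958, -0.3429, 0.8870]

0.2896 0.1364 -0.1641 -1.1958 -0.3429 0.8870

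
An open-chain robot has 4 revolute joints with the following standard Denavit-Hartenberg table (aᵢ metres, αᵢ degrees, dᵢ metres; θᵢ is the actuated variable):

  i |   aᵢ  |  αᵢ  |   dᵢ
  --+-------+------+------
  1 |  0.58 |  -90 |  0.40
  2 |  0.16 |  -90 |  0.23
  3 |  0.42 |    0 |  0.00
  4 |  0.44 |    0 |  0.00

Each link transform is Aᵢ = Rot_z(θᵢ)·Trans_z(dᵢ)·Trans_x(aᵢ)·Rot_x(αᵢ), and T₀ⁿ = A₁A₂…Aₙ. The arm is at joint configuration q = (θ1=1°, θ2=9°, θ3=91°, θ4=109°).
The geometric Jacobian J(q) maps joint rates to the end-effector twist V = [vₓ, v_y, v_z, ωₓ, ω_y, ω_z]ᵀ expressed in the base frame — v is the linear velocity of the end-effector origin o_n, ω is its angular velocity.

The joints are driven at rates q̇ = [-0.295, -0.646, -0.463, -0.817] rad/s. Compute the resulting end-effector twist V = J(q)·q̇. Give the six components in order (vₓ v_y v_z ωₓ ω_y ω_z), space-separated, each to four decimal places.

-0.0252 -0.6283 -0.1667 0.2115 -0.6424 0.9692

o_n = [0.3231, -0.0338, 0.4408]
J₁: ẑ×o_n = [0.0338, 0.3231, -0.0000], ω = ẑ
J2: z=[-0.0175, 0.9998, 0.0000] o=[0.5799, 0.0101, 0.4000] → [0.0408, 0.0007, 0.2576, -0.0175, 0.9998, 0.0000]
J3: z=[-0.1564, -0.0027, -0.9877] o=[0.7339, 0.2428, 0.3750] → [-0.2734, 0.4161, 0.0422, -0.1564, -0.0027, -0.9877]
J4: z=[-0.1564, -0.0027, -0.9877] o=[0.7340, -0.1772, 0.3761] → [0.1414, 0.4160, -0.0235, -0.1564, -0.0027, -0.9877]
V = J·q̇ = [-0.0252, -0.6283, -0.1667, 0.2115, -0.6424, 0.9692]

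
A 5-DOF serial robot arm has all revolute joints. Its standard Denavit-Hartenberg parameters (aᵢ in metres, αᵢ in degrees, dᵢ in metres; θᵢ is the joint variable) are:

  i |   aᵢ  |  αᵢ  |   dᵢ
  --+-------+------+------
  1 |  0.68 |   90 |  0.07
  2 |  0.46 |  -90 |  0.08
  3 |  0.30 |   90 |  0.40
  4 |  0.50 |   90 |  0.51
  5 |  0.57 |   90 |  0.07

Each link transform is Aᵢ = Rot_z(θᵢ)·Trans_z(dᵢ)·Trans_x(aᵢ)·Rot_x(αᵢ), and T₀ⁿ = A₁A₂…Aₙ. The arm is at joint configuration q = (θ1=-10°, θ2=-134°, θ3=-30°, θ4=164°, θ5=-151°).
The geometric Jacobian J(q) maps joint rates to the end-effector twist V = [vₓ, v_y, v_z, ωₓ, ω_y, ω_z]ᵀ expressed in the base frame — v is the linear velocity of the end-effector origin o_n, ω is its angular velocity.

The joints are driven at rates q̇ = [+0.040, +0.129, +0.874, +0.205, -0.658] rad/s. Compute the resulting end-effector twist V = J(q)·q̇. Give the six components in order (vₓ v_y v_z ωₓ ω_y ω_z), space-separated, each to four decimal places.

o_n = [0.5013, -0.5365, -0.6998]
J₁: ẑ×o_n = [0.5365, 0.5013, -0.0000], ω = ẑ
J2: z=[-0.1736, -0.9848, 0.0000] o=[0.6697, -0.1181, 0.0700] → [0.7581, -0.1337, -0.0932, -0.1736, -0.9848, 0.0000]
J3: z=[0.7084, -0.1249, -0.6947] o=[0.3411, -0.1414, -0.2609] → [-0.2196, 0.1996, -0.2599, 0.7084, -0.1249, -0.6947]
J4: z=[0.1917, -0.9132, 0.3597] o=[0.4207, -0.3077, -0.7256] → [0.0587, 0.0240, 0.0297, 0.1917, -0.9132, 0.3597]
J5: z=[0.4937, -0.2270, -0.8395] o=[0.9425, -0.6042, -0.3385] → [0.1388, 0.5488, -0.0667, 0.4937, -0.2270, -0.8395]
V = J·q̇ = [-0.1521, -0.1789, -0.1892, 0.3112, -0.2740, 0.0590]

-0.1521 -0.1789 -0.1892 0.3112 -0.2740 0.0590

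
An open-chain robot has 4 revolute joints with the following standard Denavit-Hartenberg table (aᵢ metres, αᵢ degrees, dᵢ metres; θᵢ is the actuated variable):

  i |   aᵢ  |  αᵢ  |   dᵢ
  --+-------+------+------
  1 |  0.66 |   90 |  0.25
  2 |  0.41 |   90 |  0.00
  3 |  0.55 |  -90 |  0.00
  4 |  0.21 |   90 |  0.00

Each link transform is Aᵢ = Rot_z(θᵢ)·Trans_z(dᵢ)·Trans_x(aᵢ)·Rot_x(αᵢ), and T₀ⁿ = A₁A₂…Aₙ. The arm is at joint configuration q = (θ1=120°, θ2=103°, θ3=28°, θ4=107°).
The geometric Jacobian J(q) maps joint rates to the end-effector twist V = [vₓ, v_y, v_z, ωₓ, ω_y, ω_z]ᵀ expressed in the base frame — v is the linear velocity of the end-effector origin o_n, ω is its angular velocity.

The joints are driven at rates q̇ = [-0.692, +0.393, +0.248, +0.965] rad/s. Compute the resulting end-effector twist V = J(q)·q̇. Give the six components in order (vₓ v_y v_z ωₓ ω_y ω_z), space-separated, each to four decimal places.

o_n = [0.0611, 0.3529, 1.0247]
J₁: ẑ×o_n = [-0.3529, 0.0611, 0.0000], ω = ẑ
J2: z=[0.8660, 0.5000, 0.0000] o=[-0.3300, 0.5716, 0.2500] → [0.3873, -0.6709, -0.3850, 0.8660, 0.5000, 0.0000]
J3: z=[-0.4872, 0.8438, 0.2250] o=[-0.2839, 0.4917, 0.6495] → [0.3478, 0.2604, -0.2235, -0.4872, 0.8438, 0.2250]
J4: z=[0.7119, 0.5329, -0.4574] o=[-0.0056, 0.5262, 1.1227] → [-0.1315, 0.0392, -0.1590, 0.7119, 0.5329, -0.4574]
V = J·q̇ = [0.3558, -0.2035, -0.3601, 0.9065, 0.9201, -1.0776]

0.3558 -0.2035 -0.3601 0.9065 0.9201 -1.0776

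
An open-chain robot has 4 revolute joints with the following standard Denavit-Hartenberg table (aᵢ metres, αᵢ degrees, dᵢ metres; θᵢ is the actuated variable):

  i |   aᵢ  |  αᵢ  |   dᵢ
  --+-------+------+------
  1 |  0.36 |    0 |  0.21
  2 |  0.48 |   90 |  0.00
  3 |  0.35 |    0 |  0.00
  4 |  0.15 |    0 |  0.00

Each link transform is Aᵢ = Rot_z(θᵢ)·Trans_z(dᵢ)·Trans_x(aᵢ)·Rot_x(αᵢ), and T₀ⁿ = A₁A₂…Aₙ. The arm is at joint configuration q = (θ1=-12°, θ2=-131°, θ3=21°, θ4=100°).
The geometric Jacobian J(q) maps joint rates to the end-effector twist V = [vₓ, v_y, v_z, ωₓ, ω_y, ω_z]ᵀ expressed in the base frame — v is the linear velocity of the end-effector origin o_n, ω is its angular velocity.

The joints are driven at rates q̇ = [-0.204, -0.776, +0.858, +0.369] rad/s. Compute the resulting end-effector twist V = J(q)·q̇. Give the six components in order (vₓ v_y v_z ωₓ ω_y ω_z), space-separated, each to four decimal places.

-0.2336 0.6588 0.1856 -0.7384 0.9799 -0.9800

o_n = [-0.2305, -0.5139, 0.4640]
J₁: ẑ×o_n = [0.5139, -0.2305, 0.0000], ω = ẑ
J2: z=[0.0000, 0.0000, 1.0000] o=[0.3521, -0.0748, 0.2100] → [0.4390, -0.5826, 0.0000, 0.0000, 0.0000, 1.0000]
J3: z=[-0.6018, 0.7986, 0.0000] o=[-0.0312, -0.3637, 0.2100] → [0.2029, 0.1529, 0.2495, -0.6018, 0.7986, 0.0000]
J4: z=[-0.6018, 0.7986, 0.0000] o=[-0.2922, -0.5604, 0.3354] → [0.1027, 0.0774, -0.0773, -0.6018, 0.7986, 0.0000]
V = J·q̇ = [-0.2336, 0.6588, 0.1856, -0.7384, 0.9799, -0.9800]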